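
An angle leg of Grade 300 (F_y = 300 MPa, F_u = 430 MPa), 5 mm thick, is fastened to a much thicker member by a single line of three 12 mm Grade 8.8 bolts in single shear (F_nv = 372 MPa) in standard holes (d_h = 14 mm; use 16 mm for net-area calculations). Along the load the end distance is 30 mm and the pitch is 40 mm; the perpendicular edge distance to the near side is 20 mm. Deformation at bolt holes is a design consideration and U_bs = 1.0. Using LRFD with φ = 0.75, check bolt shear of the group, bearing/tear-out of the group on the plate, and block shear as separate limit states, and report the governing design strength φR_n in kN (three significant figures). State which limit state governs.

Bolt shear: A_b = π·12²/4 = 113.1 mm²; R_n = 372 × 113.1 × 3 × 1 / 1000 = 126.2 kN → 0.75 × 126.2 = 94.7 kN.
Bearing: edge l_c = 23, r_n = 59.34 kN; interior l_c = 26, r_n = 61.92 kN; R_n = 59.34 + 2·61.92 = 183.2 kN → 137 kN.
Block shear: A_gv = 550, A_nv = 350, A_nt = 60 mm²; R_n = min(0.6F_uA_nv, 0.6F_yA_gv) + U_bs·F_u·A_nt = 116.1 kN → 87.1 kN.
Block shear governs: 87.1 kN.

87.1 kN (block shear governs)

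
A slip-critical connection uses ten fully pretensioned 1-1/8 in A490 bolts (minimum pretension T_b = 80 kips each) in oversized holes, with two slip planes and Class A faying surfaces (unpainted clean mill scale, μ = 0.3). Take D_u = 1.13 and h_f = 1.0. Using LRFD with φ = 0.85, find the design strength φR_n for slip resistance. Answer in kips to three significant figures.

461 kips

R_n = μ · D_u · h_f · T_b · n_s · n_b = 0.3 × 1.13 × 1.0 × 80 × 2 × 10 = 542.4 kips.
Design strength φR_n = 0.85 × 542.4 = 461 kips.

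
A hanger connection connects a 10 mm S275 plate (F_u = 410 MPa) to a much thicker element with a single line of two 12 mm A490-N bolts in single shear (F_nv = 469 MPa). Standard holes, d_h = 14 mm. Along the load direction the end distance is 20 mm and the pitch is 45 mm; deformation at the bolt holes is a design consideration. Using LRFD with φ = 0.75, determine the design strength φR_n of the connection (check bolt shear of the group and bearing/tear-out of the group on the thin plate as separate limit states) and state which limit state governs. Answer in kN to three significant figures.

Bolt shear: A_b = π·12²/4 = 113.1 mm²; R_n = 469 × 113.1 × 2 × 1 / 1000 = 106.1 kN → 0.75 × 106.1 = 79.6 kN.
Bearing (1.2 l_c t F_u ≤ 2.4 d t F_u): upper limit = 2.4·12·10·410 / 1000 = 118.1 kN.
  Edge l_c = 20 − 14/2 = 13 → r_n = 63.96 kN; interior l_c = 45 − 14 = 31 → r_n = 118.1 kN.
  R_n,bearing = 1·63.96 + 1·118.1 = 182 kN → 0.75 × 182 = 137 kN.
Bolt shear governs: 79.6 kN.

79.6 kN (bolt shear governs)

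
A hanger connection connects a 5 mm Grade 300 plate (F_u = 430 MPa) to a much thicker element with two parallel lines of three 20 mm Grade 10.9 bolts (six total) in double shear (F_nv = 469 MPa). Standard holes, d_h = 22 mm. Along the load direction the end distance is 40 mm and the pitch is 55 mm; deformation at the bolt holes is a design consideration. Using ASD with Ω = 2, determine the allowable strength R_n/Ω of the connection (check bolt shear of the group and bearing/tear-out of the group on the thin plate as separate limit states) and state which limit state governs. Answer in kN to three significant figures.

Bolt shear: A_b = π·20²/4 = 314.2 mm²; R_n = 469 × 314.2 × 6 × 2 / 1000 = 1768 kN → 1768 / 2 = 884 kN.
Bearing (1.2 l_c t F_u ≤ 2.4 d t F_u): upper limit = 2.4·20·5·430 / 1000 = 103.2 kN.
  Edge l_c = 40 − 22/2 = 29 → r_n = 74.82 kN; interior l_c = 55 − 22 = 33 → r_n = 85.14 kN.
  R_n,bearing = 2·74.82 + 4·85.14 = 490.2 kN → 490.2 / 2 = 245 kN.
Bearing governs: 245 kN.

245 kN (bearing governs)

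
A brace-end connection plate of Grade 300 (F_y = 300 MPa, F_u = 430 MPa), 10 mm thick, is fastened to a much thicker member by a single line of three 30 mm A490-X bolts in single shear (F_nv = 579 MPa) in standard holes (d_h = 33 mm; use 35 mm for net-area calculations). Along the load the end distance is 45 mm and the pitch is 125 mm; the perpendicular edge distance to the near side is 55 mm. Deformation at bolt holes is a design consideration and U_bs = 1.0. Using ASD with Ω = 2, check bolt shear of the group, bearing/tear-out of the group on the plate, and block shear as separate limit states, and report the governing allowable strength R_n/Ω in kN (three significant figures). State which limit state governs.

Bolt shear: A_b = π·30²/4 = 706.9 mm²; R_n = 579 × 706.9 × 3 × 1 / 1000 = 1228 kN → 1228 / 2 = 614 kN.
Bearing: edge l_c = 28.5, r_n = 147.1 kN; interior l_c = 92, r_n = 309.6 kN; R_n = 147.1 + 2·309.6 = 766.3 kN → 383 kN.
Block shear: A_gv = 2950, A_nv = 2075, A_nt = 375 mm²; R_n = min(0.6F_uA_nv, 0.6F_yA_gv) + U_bs·F_u·A_nt = 692.2 kN → 346 kN.
Block shear governs: 346 kN.

346 kN (block shear governs)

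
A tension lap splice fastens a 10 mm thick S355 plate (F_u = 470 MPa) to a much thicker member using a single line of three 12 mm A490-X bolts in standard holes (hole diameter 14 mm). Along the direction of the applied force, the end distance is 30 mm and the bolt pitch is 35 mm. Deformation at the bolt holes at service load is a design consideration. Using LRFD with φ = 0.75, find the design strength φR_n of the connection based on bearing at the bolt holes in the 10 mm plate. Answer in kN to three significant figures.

Per bolt r_n = 1.2 l_c t F_u ≤ 2.4 d t F_u; upper limit = 2.4 × 12 × 10 × 470 / 1000 = 135.4 kN.
Edge bolt: l_c = 30 − 14/2 = 23 mm → 1.2 × 23 × 10 × 470 / 1000 = 129.7 → r_n = 129.7 kN.
Interior bolts: l_c = 35 − 14 = 21 mm → 1.2 × 21 × 10 × 470 / 1000 = 118.4 → r_n = 118.4 kN.
R_n = 1 × 129.7 + 2 × 118.4 = 366.6 kN.
Design strength φR_n = 0.75 × 366.6 = 275 kN.

275 kN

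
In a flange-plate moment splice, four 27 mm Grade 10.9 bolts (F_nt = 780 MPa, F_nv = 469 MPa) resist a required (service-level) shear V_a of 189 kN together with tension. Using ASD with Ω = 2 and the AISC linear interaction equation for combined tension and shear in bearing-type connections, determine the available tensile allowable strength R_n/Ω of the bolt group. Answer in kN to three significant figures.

847 kN

A_b = π·27²/4 = 572.6 mm²; f_rv = 189 × 1000 / (4 × 572.6) = 82.52 MPa.
F'_nt = 1.3 F_nt − (Ω F_nt / F_nv) f_rv = 1.3·780 − (2·780/469)·82.52 = 739.5 MPa, capped at F_nt → F'_nt = 739.5 MPa.
R_n = F'_nt · A_b · n = 739.5 × 572.6 × 4 / 1000 = 1694 kN.
Allowable strength R_n/Ω = 1694 / 2 = 847 kN.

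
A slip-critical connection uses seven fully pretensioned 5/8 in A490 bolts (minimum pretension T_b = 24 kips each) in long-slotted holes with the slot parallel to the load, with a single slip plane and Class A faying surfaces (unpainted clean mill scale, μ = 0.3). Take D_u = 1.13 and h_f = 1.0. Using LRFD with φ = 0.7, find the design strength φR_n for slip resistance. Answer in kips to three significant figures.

R_n = μ · D_u · h_f · T_b · n_s · n_b = 0.3 × 1.13 × 1.0 × 24 × 1 × 7 = 56.95 kips.
Design strength φR_n = 0.7 × 56.95 = 39.9 kips.

39.9 kips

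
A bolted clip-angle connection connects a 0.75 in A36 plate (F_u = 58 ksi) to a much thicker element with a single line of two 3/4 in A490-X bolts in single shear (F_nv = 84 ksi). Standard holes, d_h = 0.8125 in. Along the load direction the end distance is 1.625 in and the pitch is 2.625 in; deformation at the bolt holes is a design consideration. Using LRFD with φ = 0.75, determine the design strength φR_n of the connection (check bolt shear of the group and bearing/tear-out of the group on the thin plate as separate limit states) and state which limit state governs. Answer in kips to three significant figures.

55.7 kips (bolt shear governs)

Bolt shear: A_b = π·0.75²/4 = 0.4418 in²; R_n = 84 × 0.4418 × 2 × 1 = 74.22 kips → 0.75 × 74.22 = 55.7 kips.
Bearing (1.2 l_c t F_u ≤ 2.4 d t F_u): upper limit = 2.4·0.75·0.75·58 = 78.3 kips.
  Edge l_c = 1.625 − 0.8125/2 = 1.219 → r_n = 63.62 kips; interior l_c = 2.625 − 0.8125 = 1.812 → r_n = 78.3 kips.
  R_n,bearing = 1·63.62 + 1·78.3 = 141.9 kips → 0.75 × 141.9 = 106 kips.
Bolt shear governs: 55.7 kips.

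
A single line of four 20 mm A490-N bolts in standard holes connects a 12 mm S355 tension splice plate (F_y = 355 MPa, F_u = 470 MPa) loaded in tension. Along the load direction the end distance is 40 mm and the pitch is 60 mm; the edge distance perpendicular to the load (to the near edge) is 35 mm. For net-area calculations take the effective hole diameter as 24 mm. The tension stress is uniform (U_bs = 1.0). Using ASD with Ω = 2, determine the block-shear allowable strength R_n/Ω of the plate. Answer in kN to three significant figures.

295 kN

Shear plane L_v = 40 + 3·60 = 220 mm; A_gv = 220 × 12 = 2640 mm².
A_nv = (220 − 3.5·24) × 12 = 1632 mm².
A_nt = (35 − 0.5·24) × 12 = 276 mm².
0.6 F_u A_nv = 460.2 kN; 0.6 F_y A_gv = 562.3 kN → shear rupture governs the shear term.
R_n = 460.2 + 1.0 × 470 × 276 / 1000 = 589.9 kN.
Allowable strength R_n/Ω = 589.9 / 2 = 295 kN.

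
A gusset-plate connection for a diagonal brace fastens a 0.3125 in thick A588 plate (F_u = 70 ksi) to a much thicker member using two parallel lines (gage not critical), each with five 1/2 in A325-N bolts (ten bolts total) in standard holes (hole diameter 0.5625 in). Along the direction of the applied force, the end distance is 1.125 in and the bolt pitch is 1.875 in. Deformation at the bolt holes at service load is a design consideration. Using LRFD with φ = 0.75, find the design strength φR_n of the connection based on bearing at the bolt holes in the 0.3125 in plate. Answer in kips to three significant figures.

191 kips

Per bolt r_n = 1.2 l_c t F_u ≤ 2.4 d t F_u; upper limit = 2.4 × 0.5 × 0.3125 × 70 = 26.25 kips.
Edge bolt: l_c = 1.125 − 0.5625/2 = 0.8438 in → 1.2 × 0.8438 × 0.3125 × 70 = 22.15 → r_n = 22.15 kips.
Interior bolts: l_c = 1.875 − 0.5625 = 1.312 in → 1.2 × 1.312 × 0.3125 × 70 = 34.45 → r_n = 26.25 kips.
R_n = 2 × 22.15 + 8 × 26.25 = 254.3 kips.
Design strength φR_n = 0.75 × 254.3 = 191 kips.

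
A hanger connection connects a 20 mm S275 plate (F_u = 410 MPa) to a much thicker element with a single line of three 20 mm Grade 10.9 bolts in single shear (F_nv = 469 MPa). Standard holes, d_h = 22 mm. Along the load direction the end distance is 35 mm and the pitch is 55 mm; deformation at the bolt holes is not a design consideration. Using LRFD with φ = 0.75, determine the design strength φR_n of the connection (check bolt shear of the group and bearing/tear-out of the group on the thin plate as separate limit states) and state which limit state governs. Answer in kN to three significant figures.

332 kN (bolt shear governs)

Bolt shear: A_b = π·20²/4 = 314.2 mm²; R_n = 469 × 314.2 × 3 × 1 / 1000 = 442 kN → 0.75 × 442 = 332 kN.
Bearing (1.5 l_c t F_u ≤ 3.0 d t F_u): upper limit = 3.0·20·20·410 / 1000 = 492 kN.
  Edge l_c = 35 − 22/2 = 24 → r_n = 295.2 kN; interior l_c = 55 − 22 = 33 → r_n = 405.9 kN.
  R_n,bearing = 1·295.2 + 2·405.9 = 1107 kN → 0.75 × 1107 = 830 kN.
Bolt shear governs: 332 kN.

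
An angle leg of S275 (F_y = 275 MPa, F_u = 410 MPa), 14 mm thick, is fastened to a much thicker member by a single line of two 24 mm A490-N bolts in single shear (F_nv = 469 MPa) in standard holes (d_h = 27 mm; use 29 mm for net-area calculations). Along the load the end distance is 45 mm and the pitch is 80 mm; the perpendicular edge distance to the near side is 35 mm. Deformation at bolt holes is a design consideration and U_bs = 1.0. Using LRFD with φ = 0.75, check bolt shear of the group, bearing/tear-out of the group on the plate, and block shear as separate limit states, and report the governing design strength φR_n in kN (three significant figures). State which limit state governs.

Bolt shear: A_b = π·24²/4 = 452.4 mm²; R_n = 469 × 452.4 × 2 × 1 / 1000 = 424.3 kN → 0.75 × 424.3 = 318 kN.
Bearing: edge l_c = 31.5, r_n = 217 kN; interior l_c = 53, r_n = 330.6 kN; R_n = 217 + 1·330.6 = 547.6 kN → 411 kN.
Block shear: A_gv = 1750, A_nv = 1141, A_nt = 287 mm²; R_n = min(0.6F_uA_nv, 0.6F_yA_gv) + U_bs·F_u·A_nt = 398.4 kN → 299 kN.
Block shear governs: 299 kN.

299 kN (block shear governs)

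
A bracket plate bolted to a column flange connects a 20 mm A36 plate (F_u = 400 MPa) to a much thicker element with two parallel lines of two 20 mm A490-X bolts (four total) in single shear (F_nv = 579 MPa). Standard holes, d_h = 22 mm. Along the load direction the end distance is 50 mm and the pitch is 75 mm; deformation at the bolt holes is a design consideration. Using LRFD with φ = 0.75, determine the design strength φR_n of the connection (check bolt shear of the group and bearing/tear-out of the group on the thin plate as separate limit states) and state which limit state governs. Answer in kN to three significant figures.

Bolt shear: A_b = π·20²/4 = 314.2 mm²; R_n = 579 × 314.2 × 4 × 1 / 1000 = 727.6 kN → 0.75 × 727.6 = 546 kN.
Bearing (1.2 l_c t F_u ≤ 2.4 d t F_u): upper limit = 2.4·20·20·400 / 1000 = 384 kN.
  Edge l_c = 50 − 22/2 = 39 → r_n = 374.4 kN; interior l_c = 75 − 22 = 53 → r_n = 384 kN.
  R_n,bearing = 2·374.4 + 2·384 = 1517 kN → 0.75 × 1517 = 1140 kN.
Bolt shear governs: 546 kN.

546 kN (bolt shear governs)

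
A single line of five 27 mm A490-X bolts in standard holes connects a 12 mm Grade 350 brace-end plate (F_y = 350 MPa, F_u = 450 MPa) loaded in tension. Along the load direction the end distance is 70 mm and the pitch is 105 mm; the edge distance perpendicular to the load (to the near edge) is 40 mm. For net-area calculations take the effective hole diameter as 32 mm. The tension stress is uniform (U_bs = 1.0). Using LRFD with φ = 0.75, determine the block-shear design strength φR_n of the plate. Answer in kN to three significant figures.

938 kN

Shear plane L_v = 70 + 4·105 = 490 mm; A_gv = 490 × 12 = 5880 mm².
A_nv = (490 − 4.5·32) × 12 = 4152 mm².
A_nt = (40 − 0.5·32) × 12 = 288 mm².
0.6 F_u A_nv = 1121 kN; 0.6 F_y A_gv = 1235 kN → shear rupture governs the shear term.
R_n = 1121 + 1.0 × 450 × 288 / 1000 = 1251 kN.
Design strength φR_n = 0.75 × 1251 = 938 kN.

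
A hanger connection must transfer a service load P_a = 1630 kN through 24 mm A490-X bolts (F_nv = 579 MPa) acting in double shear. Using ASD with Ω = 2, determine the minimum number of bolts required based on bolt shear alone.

A_b = π·24²/4 = 452.4 mm².
Per-bolt allowable strength R_n/Ω = 579 × 452.4 × 2 / 1000 / 2 = 261.9 kN.
n ≥ 1630 / 261.9 = 6.223 → use 7 bolts.

7 bolts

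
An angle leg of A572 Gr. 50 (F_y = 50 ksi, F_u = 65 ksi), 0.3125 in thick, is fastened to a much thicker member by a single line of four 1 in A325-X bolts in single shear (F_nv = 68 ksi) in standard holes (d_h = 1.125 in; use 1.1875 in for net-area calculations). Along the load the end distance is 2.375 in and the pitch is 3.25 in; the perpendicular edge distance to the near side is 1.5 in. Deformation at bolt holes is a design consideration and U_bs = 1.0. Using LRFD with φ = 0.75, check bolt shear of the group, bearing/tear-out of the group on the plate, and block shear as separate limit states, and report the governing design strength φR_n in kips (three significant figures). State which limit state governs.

Bolt shear: A_b = π·1²/4 = 0.7854 in²; R_n = 68 × 0.7854 × 4 × 1 = 213.6 kips → 0.75 × 213.6 = 160 kips.
Bearing: edge l_c = 1.812, r_n = 44.18 kips; interior l_c = 2.125, r_n = 48.75 kips; R_n = 44.18 + 3·48.75 = 190.4 kips → 143 kips.
Block shear: A_gv = 3.789, A_nv = 2.49, A_nt = 0.2832 in²; R_n = min(0.6F_uA_nv, 0.6F_yA_gv) + U_bs·F_u·A_nt = 115.5 kips → 86.6 kips.
Block shear governs: 86.6 kips.

86.6 kips (block shear governs)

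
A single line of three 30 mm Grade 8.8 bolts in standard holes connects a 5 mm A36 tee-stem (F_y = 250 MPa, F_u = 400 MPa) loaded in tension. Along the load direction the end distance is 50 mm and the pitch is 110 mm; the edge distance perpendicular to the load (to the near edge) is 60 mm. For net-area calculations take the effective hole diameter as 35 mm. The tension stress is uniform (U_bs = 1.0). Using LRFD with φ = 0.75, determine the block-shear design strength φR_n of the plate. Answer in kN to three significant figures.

216 kN

Shear plane L_v = 50 + 2·110 = 270 mm; A_gv = 270 × 5 = 1350 mm².
A_nv = (270 − 2.5·35) × 5 = 912.5 mm².
A_nt = (60 − 0.5·35) × 5 = 212.5 mm².
0.6 F_u A_nv = 219 kN; 0.6 F_y A_gv = 202.5 kN → shear yielding governs the shear term.
R_n = 202.5 + 1.0 × 400 × 212.5 / 1000 = 287.5 kN.
Design strength φR_n = 0.75 × 287.5 = 216 kN.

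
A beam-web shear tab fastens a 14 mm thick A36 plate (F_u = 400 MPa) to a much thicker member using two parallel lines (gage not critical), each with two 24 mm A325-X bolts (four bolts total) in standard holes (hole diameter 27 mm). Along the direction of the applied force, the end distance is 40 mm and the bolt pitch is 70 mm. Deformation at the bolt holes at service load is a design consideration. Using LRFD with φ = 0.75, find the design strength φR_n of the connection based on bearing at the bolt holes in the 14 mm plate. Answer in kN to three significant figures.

Per bolt r_n = 1.2 l_c t F_u ≤ 2.4 d t F_u; upper limit = 2.4 × 24 × 14 × 400 / 1000 = 322.6 kN.
Edge bolt: l_c = 40 − 27/2 = 26.5 mm → 1.2 × 26.5 × 14 × 400 / 1000 = 178.1 → r_n = 178.1 kN.
Interior bolts: l_c = 70 − 27 = 43 mm → 1.2 × 43 × 14 × 400 / 1000 = 289 → r_n = 289 kN.
R_n = 2 × 178.1 + 2 × 289 = 934.1 kN.
Design strength φR_n = 0.75 × 934.1 = 701 kN.

701 kN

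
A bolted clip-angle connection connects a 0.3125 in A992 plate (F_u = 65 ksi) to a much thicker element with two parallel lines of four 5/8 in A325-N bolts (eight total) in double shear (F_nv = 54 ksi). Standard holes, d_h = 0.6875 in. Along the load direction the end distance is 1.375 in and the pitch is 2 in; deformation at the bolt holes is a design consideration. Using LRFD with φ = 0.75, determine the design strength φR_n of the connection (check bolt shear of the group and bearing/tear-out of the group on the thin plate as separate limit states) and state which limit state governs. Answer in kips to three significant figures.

Bolt shear: A_b = π·0.625²/4 = 0.3068 in²; R_n = 54 × 0.3068 × 8 × 2 = 265.1 kips → 0.75 × 265.1 = 199 kips.
Bearing (1.2 l_c t F_u ≤ 2.4 d t F_u): upper limit = 2.4·0.625·0.3125·65 = 30.47 kips.
  Edge l_c = 1.375 − 0.6875/2 = 1.031 → r_n = 25.14 kips; interior l_c = 2 − 0.6875 = 1.312 → r_n = 30.47 kips.
  R_n,bearing = 2·25.14 + 6·30.47 = 233.1 kips → 0.75 × 233.1 = 175 kips.
Bearing governs: 175 kips.

175 kips (bearing governs)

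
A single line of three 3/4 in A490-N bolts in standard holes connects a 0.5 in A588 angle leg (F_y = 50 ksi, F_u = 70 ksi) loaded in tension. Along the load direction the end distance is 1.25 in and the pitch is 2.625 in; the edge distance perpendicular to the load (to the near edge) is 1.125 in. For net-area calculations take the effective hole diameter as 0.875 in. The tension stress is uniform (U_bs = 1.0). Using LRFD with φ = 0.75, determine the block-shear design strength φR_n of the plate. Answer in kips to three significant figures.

86 kips

Shear plane L_v = 1.25 + 2·2.625 = 6.5 in; A_gv = 6.5 × 0.5 = 3.25 in².
A_nv = (6.5 − 2.5·0.875) × 0.5 = 2.156 in².
A_nt = (1.125 − 0.5·0.875) × 0.5 = 0.3438 in².
0.6 F_u A_nv = 90.56 kips; 0.6 F_y A_gv = 97.5 kips → shear rupture governs the shear term.
R_n = 90.56 + 1.0 × 70 × 0.3438 = 114.6 kips.
Design strength φR_n = 0.75 × 114.6 = 86 kips.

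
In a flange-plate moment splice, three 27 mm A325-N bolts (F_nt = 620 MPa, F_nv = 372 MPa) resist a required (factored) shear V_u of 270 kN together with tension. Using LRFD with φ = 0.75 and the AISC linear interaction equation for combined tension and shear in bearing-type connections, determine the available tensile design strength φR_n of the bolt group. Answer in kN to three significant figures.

588 kN

A_b = π·27²/4 = 572.6 mm²; f_rv = 270 × 1000 / (3 × 572.6) = 157.2 MPa.
F'_nt = 1.3 F_nt − (F_nt / φF_nv) f_rv = 1.3·620 − (620/(0.75·372))·157.2 = 456.7 MPa, capped at F_nt → F'_nt = 456.7 MPa.
R_n = F'_nt · A_b · n = 456.7 × 572.6 × 3 / 1000 = 784.4 kN.
Design strength φR_n = 0.75 × 784.4 = 588 kN.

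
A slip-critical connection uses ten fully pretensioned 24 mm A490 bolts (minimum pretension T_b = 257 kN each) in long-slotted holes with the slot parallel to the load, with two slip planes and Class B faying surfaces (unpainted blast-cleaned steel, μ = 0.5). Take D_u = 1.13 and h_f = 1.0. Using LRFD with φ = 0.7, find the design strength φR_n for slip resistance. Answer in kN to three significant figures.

R_n = μ · D_u · h_f · T_b · n_s · n_b = 0.5 × 1.13 × 1.0 × 257 × 2 × 10 = 2904 kN.
Design strength φR_n = 0.7 × 2904 = 2030 kN.

2030 kN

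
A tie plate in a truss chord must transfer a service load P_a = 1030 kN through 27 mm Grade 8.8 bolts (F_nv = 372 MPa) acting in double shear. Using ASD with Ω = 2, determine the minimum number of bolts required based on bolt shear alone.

A_b = π·27²/4 = 572.6 mm².
Per-bolt allowable strength R_n/Ω = 372 × 572.6 × 2 / 1000 / 2 = 213 kN.
n ≥ 1030 / 213 = 4.836 → use 5 bolts.

5 bolts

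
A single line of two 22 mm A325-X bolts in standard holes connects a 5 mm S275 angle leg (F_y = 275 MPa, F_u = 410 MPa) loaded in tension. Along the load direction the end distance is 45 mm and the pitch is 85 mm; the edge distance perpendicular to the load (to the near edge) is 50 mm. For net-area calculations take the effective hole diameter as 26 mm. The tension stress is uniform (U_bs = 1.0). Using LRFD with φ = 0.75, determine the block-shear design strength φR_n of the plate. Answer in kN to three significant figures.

137 kN

Shear plane L_v = 45 + 1·85 = 130 mm; A_gv = 130 × 5 = 650 mm².
A_nv = (130 − 1.5·26) × 5 = 455 mm².
A_nt = (50 − 0.5·26) × 5 = 185 mm².
0.6 F_u A_nv = 111.9 kN; 0.6 F_y A_gv = 107.2 kN → shear yielding governs the shear term.
R_n = 107.2 + 1.0 × 410 × 185 / 1000 = 183.1 kN.
Design strength φR_n = 0.75 × 183.1 = 137 kN.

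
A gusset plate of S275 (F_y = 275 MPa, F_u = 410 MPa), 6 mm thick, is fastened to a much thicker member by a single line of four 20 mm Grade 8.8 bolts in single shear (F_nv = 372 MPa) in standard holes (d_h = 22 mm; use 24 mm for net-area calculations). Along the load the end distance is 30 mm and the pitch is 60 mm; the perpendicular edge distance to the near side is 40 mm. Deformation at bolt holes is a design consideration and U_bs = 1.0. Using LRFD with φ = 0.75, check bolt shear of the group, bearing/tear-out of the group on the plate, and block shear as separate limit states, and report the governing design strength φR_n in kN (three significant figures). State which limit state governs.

191 kN (block shear governs)

Bolt shear: A_b = π·20²/4 = 314.2 mm²; R_n = 372 × 314.2 × 4 × 1 / 1000 = 467.5 kN → 0.75 × 467.5 = 351 kN.
Bearing: edge l_c = 19, r_n = 56.09 kN; interior l_c = 38, r_n = 112.2 kN; R_n = 56.09 + 3·112.2 = 392.6 kN → 294 kN.
Block shear: A_gv = 1260, A_nv = 756, A_nt = 168 mm²; R_n = min(0.6F_uA_nv, 0.6F_yA_gv) + U_bs·F_u·A_nt = 254.9 kN → 191 kN.
Block shear governs: 191 kN.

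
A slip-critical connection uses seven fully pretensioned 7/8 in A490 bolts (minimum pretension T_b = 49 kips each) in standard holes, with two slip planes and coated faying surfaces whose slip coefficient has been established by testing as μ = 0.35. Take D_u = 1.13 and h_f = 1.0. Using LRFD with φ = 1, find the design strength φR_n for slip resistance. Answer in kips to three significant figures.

R_n = μ · D_u · h_f · T_b · n_s · n_b = 0.35 × 1.13 × 1.0 × 49 × 2 × 7 = 271.3 kips.
Design strength φR_n = 1 × 271.3 = 271 kips.

271 kips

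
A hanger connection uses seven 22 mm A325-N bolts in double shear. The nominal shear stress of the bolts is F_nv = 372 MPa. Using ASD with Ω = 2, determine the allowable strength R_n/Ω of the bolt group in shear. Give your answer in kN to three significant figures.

A_b = π × 22² / 4 = 380.1 mm².
R_n = F_nv · A_b · n · n_s = 372 × 380.1 × 7 × 2 / 1000 = 1980 kN.
Allowable strength R_n/Ω = 1980 / 2 = 990 kN.

990 kN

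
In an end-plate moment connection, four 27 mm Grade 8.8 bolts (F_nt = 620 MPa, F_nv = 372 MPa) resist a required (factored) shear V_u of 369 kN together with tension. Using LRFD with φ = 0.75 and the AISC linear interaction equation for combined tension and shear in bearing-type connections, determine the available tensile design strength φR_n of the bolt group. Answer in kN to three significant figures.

769 kN

A_b = π·27²/4 = 572.6 mm²; f_rv = 369 × 1000 / (4 × 572.6) = 161.1 MPa.
F'_nt = 1.3 F_nt − (F_nt / φF_nv) f_rv = 1.3·620 − (620/(0.75·372))·161.1 = 448 MPa, capped at F_nt → F'_nt = 448 MPa.
R_n = F'_nt · A_b · n = 448 × 572.6 × 4 / 1000 = 1026 kN.
Design strength φR_n = 0.75 × 1026 = 769 kN.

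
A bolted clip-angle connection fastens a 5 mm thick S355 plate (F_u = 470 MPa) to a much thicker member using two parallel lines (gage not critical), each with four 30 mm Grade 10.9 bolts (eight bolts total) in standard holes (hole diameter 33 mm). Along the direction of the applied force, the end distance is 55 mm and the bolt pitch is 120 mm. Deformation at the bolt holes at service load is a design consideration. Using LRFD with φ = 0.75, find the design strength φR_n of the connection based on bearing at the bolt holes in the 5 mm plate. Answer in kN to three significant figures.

Per bolt r_n = 1.2 l_c t F_u ≤ 2.4 d t F_u; upper limit = 2.4 × 30 × 5 × 470 / 1000 = 169.2 kN.
Edge bolt: l_c = 55 − 33/2 = 38.5 mm → 1.2 × 38.5 × 5 × 470 / 1000 = 108.6 → r_n = 108.6 kN.
Interior bolts: l_c = 120 − 33 = 87 mm → 1.2 × 87 × 5 × 470 / 1000 = 245.3 → r_n = 169.2 kN.
R_n = 2 × 108.6 + 6 × 169.2 = 1232 kN.
Design strength φR_n = 0.75 × 1232 = 924 kN.

924 kN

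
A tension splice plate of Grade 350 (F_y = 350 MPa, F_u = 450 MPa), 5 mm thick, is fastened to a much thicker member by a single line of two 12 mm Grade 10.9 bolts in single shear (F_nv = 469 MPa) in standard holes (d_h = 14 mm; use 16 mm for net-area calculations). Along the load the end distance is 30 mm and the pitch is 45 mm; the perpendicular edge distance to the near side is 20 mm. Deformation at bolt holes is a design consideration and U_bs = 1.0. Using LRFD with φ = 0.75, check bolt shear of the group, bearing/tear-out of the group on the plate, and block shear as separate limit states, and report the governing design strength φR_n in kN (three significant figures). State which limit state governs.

Bolt shear: A_b = π·12²/4 = 113.1 mm²; R_n = 469 × 113.1 × 2 × 1 / 1000 = 106.1 kN → 0.75 × 106.1 = 79.6 kN.
Bearing: edge l_c = 23, r_n = 62.1 kN; interior l_c = 31, r_n = 64.8 kN; R_n = 62.1 + 1·64.8 = 126.9 kN → 95.2 kN.
Block shear: A_gv = 375, A_nv = 255, A_nt = 60 mm²; R_n = min(0.6F_uA_nv, 0.6F_yA_gv) + U_bs·F_u·A_nt = 95.85 kN → 71.9 kN.
Block shear governs: 71.9 kN.

71.9 kN (block shear governs)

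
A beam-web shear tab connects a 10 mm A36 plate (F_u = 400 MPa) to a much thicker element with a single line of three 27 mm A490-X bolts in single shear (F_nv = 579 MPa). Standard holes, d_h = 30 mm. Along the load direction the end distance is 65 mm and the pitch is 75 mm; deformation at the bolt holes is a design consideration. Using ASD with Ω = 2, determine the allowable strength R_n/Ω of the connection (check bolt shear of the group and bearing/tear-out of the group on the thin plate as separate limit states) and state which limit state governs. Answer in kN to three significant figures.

Bolt shear: A_b = π·27²/4 = 572.6 mm²; R_n = 579 × 572.6 × 3 × 1 / 1000 = 994.5 kN → 994.5 / 2 = 497 kN.
Bearing (1.2 l_c t F_u ≤ 2.4 d t F_u): upper limit = 2.4·27·10·400 / 1000 = 259.2 kN.
  Edge l_c = 65 − 30/2 = 50 → r_n = 240 kN; interior l_c = 75 − 30 = 45 → r_n = 216 kN.
  R_n,bearing = 1·240 + 2·216 = 672 kN → 672 / 2 = 336 kN.
Bearing governs: 336 kN.

336 kN (bearing governs)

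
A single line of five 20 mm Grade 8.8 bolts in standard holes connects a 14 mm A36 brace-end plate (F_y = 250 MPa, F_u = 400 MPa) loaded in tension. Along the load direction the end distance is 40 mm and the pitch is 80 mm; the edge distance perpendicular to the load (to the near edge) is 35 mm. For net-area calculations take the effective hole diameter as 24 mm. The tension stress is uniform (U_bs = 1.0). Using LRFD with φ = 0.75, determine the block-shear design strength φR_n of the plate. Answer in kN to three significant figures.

Shear plane L_v = 40 + 4·80 = 360 mm; A_gv = 360 × 14 = 5040 mm².
A_nv = (360 − 4.5·24) × 14 = 3528 mm².
A_nt = (35 − 0.5·24) × 14 = 322 mm².
0.6 F_u A_nv = 846.7 kN; 0.6 F_y A_gv = 756 kN → shear yielding governs the shear term.
R_n = 756 + 1.0 × 400 × 322 / 1000 = 884.8 kN.
Design strength φR_n = 0.75 × 884.8 = 664 kN.

664 kN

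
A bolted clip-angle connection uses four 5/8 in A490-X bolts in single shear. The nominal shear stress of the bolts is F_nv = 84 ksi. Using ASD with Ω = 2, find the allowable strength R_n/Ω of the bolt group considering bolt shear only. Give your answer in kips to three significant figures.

A_b = π × 0.625² / 4 = 0.3068 in².
R_n = F_nv · A_b · n · n_s = 84 × 0.3068 × 4 × 1 = 103.1 kips.
Allowable strength R_n/Ω = 103.1 / 2 = 51.5 kips.

51.5 kips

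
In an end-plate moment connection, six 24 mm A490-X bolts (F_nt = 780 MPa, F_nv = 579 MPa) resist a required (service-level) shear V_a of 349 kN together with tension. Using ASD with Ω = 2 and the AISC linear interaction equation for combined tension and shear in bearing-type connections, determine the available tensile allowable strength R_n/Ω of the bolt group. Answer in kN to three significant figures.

906 kN

A_b = π·24²/4 = 452.4 mm²; f_rv = 349 × 1000 / (6 × 452.4) = 128.6 MPa.
F'_nt = 1.3 F_nt − (Ω F_nt / F_nv) f_rv = 1.3·780 − (2·780/579)·128.6 = 667.6 MPa, capped at F_nt → F'_nt = 667.6 MPa.
R_n = F'_nt · A_b · n = 667.6 × 452.4 × 6 / 1000 = 1812 kN.
Allowable strength R_n/Ω = 1812 / 2 = 906 kN.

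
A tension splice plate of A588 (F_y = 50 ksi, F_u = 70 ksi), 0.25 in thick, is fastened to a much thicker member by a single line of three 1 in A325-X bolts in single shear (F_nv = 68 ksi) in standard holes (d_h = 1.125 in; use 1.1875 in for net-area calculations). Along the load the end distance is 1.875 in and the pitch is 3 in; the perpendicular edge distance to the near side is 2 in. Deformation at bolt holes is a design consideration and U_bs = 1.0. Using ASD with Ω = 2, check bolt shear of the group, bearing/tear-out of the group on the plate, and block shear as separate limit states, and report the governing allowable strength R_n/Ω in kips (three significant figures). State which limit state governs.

Bolt shear: A_b = π·1²/4 = 0.7854 in²; R_n = 68 × 0.7854 × 3 × 1 = 160.2 kips → 160.2 / 2 = 80.1 kips.
Bearing: edge l_c = 1.312, r_n = 27.56 kips; interior l_c = 1.875, r_n = 39.38 kips; R_n = 27.56 + 2·39.38 = 106.3 kips → 53.2 kips.
Block shear: A_gv = 1.969, A_nv = 1.227, A_nt = 0.3516 in²; R_n = min(0.6F_uA_nv, 0.6F_yA_gv) + U_bs·F_u·A_nt = 76.12 kips → 38.1 kips.
Block shear governs: 38.1 kips.

38.1 kips (block shear governs)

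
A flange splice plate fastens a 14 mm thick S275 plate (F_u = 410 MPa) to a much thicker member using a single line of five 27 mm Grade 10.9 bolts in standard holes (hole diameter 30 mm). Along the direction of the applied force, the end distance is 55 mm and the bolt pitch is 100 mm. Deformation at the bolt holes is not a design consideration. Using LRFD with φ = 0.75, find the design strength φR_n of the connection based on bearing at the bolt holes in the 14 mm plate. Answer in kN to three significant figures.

1650 kN

Per bolt r_n = 1.5 l_c t F_u ≤ 3.0 d t F_u; upper limit = 3.0 × 27 × 14 × 410 / 1000 = 464.9 kN.
Edge bolt: l_c = 55 − 30/2 = 40 mm → 1.5 × 40 × 14 × 410 / 1000 = 344.4 → r_n = 344.4 kN.
Interior bolts: l_c = 100 − 30 = 70 mm → 1.5 × 70 × 14 × 410 / 1000 = 602.7 → r_n = 464.9 kN.
R_n = 1 × 344.4 + 4 × 464.9 = 2204 kN.
Design strength φR_n = 0.75 × 2204 = 1650 kN.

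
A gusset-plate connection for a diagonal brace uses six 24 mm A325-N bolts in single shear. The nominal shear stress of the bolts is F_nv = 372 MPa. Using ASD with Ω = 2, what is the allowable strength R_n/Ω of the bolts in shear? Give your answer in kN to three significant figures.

A_b = π × 24² / 4 = 452.4 mm².
R_n = F_nv · A_b · n · n_s = 372 × 452.4 × 6 × 1 / 1000 = 1010 kN.
Allowable strength R_n/Ω = 1010 / 2 = 505 kN.

505 kN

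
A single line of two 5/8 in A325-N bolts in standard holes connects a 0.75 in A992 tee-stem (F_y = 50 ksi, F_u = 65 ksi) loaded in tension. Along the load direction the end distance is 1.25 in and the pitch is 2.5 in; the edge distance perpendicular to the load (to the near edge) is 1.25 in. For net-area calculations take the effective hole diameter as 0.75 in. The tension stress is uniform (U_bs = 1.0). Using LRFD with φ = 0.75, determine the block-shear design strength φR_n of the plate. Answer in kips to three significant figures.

Shear plane L_v = 1.25 + 1·2.5 = 3.75 in; A_gv = 3.75 × 0.75 = 2.812 in².
A_nv = (3.75 − 1.5·0.75) × 0.75 = 1.969 in².
A_nt = (1.25 − 0.5·0.75) × 0.75 = 0.6562 in².
0.6 F_u A_nv = 76.78 kips; 0.6 F_y A_gv = 84.38 kips → shear rupture governs the shear term.
R_n = 76.78 + 1.0 × 65 × 0.6562 = 119.4 kips.
Design strength φR_n = 0.75 × 119.4 = 89.6 kips.

89.6 kips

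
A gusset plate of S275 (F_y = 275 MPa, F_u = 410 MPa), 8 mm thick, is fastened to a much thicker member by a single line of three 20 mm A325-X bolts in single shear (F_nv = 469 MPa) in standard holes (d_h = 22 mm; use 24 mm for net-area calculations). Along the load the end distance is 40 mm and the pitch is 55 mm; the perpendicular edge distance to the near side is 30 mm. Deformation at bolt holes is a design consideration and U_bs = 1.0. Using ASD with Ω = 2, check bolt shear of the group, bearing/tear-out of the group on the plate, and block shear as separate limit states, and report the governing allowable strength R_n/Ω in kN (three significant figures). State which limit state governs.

Bolt shear: A_b = π·20²/4 = 314.2 mm²; R_n = 469 × 314.2 × 3 × 1 / 1000 = 442 kN → 442 / 2 = 221 kN.
Bearing: edge l_c = 29, r_n = 114.1 kN; interior l_c = 33, r_n = 129.9 kN; R_n = 114.1 + 2·129.9 = 373.9 kN → 187 kN.
Block shear: A_gv = 1200, A_nv = 720, A_nt = 144 mm²; R_n = min(0.6F_uA_nv, 0.6F_yA_gv) + U_bs·F_u·A_nt = 236.2 kN → 118 kN.
Block shear governs: 118 kN.

118 kN (block shear governs)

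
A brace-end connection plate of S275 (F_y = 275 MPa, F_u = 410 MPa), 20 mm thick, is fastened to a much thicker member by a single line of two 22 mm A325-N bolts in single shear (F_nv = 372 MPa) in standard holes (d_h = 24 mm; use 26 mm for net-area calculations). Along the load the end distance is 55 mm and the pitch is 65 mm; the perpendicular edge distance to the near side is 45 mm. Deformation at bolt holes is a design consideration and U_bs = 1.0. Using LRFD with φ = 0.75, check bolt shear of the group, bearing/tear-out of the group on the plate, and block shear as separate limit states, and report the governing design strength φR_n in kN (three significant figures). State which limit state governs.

Bolt shear: A_b = π·22²/4 = 380.1 mm²; R_n = 372 × 380.1 × 2 × 1 / 1000 = 282.8 kN → 0.75 × 282.8 = 212 kN.
Bearing: edge l_c = 43, r_n = 423.1 kN; interior l_c = 41, r_n = 403.4 kN; R_n = 423.1 + 1·403.4 = 826.6 kN → 620 kN.
Block shear: A_gv = 2400, A_nv = 1620, A_nt = 640 mm²; R_n = min(0.6F_uA_nv, 0.6F_yA_gv) + U_bs·F_u·A_nt = 658.4 kN → 494 kN.
Bolt shear governs: 212 kN.

212 kN (bolt shear governs)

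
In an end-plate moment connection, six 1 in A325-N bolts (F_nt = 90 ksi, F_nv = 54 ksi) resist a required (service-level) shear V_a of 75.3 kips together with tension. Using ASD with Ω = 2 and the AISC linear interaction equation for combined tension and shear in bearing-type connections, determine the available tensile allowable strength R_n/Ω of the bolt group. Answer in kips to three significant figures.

150 kips

A_b = π·1²/4 = 0.7854 in²; f_rv = 75.3 / (6 × 0.7854) = 15.98 ksi.
F'_nt = 1.3 F_nt − (Ω F_nt / F_nv) f_rv = 1.3·90 − (2·90/54)·15.98 = 63.74 ksi, capped at F_nt → F'_nt = 63.74 ksi.
R_n = F'_nt · A_b · n = 63.74 × 0.7854 × 6 = 300.3 kips.
Allowable strength R_n/Ω = 300.3 / 2 = 150 kips.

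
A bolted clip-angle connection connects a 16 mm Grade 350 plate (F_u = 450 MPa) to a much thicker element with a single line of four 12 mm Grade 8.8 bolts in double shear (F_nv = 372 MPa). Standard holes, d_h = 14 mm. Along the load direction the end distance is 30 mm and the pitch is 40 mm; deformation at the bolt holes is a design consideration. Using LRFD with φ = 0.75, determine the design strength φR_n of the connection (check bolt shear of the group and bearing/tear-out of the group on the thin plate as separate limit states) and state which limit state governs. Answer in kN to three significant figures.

Bolt shear: A_b = π·12²/4 = 113.1 mm²; R_n = 372 × 113.1 × 4 × 2 / 1000 = 336.6 kN → 0.75 × 336.6 = 252 kN.
Bearing (1.2 l_c t F_u ≤ 2.4 d t F_u): upper limit = 2.4·12·16·450 / 1000 = 207.4 kN.
  Edge l_c = 30 − 14/2 = 23 → r_n = 198.7 kN; interior l_c = 40 − 14 = 26 → r_n = 207.4 kN.
  R_n,bearing = 1·198.7 + 3·207.4 = 820.8 kN → 0.75 × 820.8 = 616 kN.
Bolt shear governs: 252 kN.

252 kN (bolt shear governs)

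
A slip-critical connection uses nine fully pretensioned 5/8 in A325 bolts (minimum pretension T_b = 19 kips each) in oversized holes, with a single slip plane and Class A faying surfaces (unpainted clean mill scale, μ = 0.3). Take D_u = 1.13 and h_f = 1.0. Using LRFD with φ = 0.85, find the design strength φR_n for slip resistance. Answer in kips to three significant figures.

R_n = μ · D_u · h_f · T_b · n_s · n_b = 0.3 × 1.13 × 1.0 × 19 × 1 × 9 = 57.97 kips.
Design strength φR_n = 0.85 × 57.97 = 49.3 kips.

49.3 kips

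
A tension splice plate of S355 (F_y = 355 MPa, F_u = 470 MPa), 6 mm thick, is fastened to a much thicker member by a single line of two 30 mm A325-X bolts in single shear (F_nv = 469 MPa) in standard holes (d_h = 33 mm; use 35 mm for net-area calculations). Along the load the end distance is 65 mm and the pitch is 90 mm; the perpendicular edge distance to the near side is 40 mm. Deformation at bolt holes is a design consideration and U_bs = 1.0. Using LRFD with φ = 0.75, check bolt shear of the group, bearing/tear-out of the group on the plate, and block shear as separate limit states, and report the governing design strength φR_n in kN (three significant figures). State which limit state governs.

Bolt shear: A_b = π·30²/4 = 706.9 mm²; R_n = 469 × 706.9 × 2 × 1 / 1000 = 663 kN → 0.75 × 663 = 497 kN.
Bearing: edge l_c = 48.5, r_n = 164.1 kN; interior l_c = 57, r_n = 192.9 kN; R_n = 164.1 + 1·192.9 = 357 kN → 268 kN.
Block shear: A_gv = 930, A_nv = 615, A_nt = 135 mm²; R_n = min(0.6F_uA_nv, 0.6F_yA_gv) + U_bs·F_u·A_nt = 236.9 kN → 178 kN.
Block shear governs: 178 kN.

178 kN (block shear governs)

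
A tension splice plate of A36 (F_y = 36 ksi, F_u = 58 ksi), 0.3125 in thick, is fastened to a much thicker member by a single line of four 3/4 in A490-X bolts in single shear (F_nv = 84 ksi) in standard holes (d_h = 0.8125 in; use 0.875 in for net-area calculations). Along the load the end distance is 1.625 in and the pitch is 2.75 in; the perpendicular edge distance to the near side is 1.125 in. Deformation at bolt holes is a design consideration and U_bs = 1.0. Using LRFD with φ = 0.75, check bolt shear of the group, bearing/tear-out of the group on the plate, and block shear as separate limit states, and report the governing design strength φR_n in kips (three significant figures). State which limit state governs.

59.3 kips (block shear governs)

Bolt shear: A_b = π·0.75²/4 = 0.4418 in²; R_n = 84 × 0.4418 × 4 × 1 = 148.4 kips → 0.75 × 148.4 = 111 kips.
Bearing: edge l_c = 1.219, r_n = 26.51 kips; interior l_c = 1.938, r_n = 32.62 kips; R_n = 26.51 + 3·32.62 = 124.4 kips → 93.3 kips.
Block shear: A_gv = 3.086, A_nv = 2.129, A_nt = 0.2148 in²; R_n = min(0.6F_uA_nv, 0.6F_yA_gv) + U_bs·F_u·A_nt = 79.12 kips → 59.3 kips.
Block shear governs: 59.3 kips.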